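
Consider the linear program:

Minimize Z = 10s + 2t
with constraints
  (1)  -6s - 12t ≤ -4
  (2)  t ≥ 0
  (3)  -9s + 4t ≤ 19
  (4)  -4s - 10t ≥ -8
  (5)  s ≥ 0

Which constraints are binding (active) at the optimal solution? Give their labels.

(1) and (5)

Vertices and Z = 10s + 2t:
  (2/3, 0) → Z = 20/3
  (0, 1/3) → Z = 2/3
  (2, 0) → Z = 20
  (0, 4/5) → Z = 8/5

The minimum is at (0, 1/3). Substituting into each constraint, equality holds for (1) and (5); the remaining constraints have slack.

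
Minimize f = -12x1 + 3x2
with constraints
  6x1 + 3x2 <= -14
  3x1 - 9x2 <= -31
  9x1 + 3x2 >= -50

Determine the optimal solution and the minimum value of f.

x1 = -73/21, x2 = 16/7, minimum f = 340/7

Feasible corners and f = -12x1 + 3x2:
  (-73/21, 16/7) → f = 340/7
  (-12, 58/3) → f = 202
  (-181/30, 43/30) → f = 767/10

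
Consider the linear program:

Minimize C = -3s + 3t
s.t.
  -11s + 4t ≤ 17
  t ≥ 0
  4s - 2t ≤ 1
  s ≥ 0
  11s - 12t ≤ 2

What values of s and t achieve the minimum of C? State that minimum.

s = 4/13, t = 3/26, minimum C = -15/26

Feasible corners and C = -3s + 3t:
  (0, 17/4) → C = 51/4
  (0, 0) → C = 0
  (2/11, 0) → C = -6/11
  (4/13, 3/26) → C = -15/26
The feasible region is unbounded (it extends along (1, 2), (4, 11)), but C strictly increases along every unbounded feasible direction, so there is no improving ray and the minimum is attained at a vertex.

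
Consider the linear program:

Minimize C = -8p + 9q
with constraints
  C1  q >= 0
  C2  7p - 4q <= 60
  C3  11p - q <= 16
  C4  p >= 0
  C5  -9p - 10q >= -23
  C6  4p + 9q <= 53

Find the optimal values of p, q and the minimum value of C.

The binding constraints are q = 0 and 11p - q = 16.
Solving simultaneously gives p = 16/11, q = 0.

p = 16/11, q = 0, minimum C = -128/11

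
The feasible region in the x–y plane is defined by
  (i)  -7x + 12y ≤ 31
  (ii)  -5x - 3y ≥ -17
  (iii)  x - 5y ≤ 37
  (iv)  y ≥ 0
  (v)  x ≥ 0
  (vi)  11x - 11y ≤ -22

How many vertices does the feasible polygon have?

4

Intersecting each pair of boundary lines and keeping only the points that satisfy every inequality leaves:
  (37/27, 274/81)
  (0, 31/12)
  (11/8, 27/8)
  (0, 2)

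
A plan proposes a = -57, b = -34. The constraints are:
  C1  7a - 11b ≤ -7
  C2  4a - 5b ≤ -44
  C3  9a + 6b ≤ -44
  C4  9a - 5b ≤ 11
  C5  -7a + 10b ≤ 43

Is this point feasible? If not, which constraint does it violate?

not feasible — violates C5

Constraint C5: -7a + 10b = 59, which is not ≤ 43. All other constraints are satisfied.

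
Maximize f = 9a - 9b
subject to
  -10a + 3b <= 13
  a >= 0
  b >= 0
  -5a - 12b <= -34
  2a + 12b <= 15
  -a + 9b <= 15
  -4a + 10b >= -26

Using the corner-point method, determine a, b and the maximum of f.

Corner points and f = 9a - 9b:
  (19/3, 7/36) → f = 221/4
  (326/49, 3/49) → f = 2907/49
  (231/34, 2/17) → f = 2043/34

a = 231/34, b = 2/17, maximum f = 2043/34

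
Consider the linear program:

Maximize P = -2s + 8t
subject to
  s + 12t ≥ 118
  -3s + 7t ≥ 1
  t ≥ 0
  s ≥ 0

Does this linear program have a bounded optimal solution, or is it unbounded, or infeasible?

unbounded

From the feasible point (814/43, 355/43), moving in the direction (0, 1) keeps every constraint satisfied while P increases without bound.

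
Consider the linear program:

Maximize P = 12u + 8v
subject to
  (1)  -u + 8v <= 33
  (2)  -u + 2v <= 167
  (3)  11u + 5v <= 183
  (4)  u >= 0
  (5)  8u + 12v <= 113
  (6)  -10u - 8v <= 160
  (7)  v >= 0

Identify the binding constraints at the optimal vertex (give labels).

Feasible corners and P = 12u + 8v:
  (0, 33/8) → P = 33
  (127/19, 377/76) → P = 2278/19
  (0, 0) → P = 0
  (113/8, 0) → P = 339/2

The maximum is at (113/8, 0). Substituting into each constraint, equality holds for (5) and (7); the remaining constraints have slack.

(5) and (7)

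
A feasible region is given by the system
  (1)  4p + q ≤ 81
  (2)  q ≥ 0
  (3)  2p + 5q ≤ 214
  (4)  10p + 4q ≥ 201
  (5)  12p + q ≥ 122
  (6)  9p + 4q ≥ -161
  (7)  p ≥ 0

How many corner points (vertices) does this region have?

Pairwise boundary intersections that survive every other constraint:
  (81/4, 0)
  (191/18, 347/9)
  (201/10, 0)
  (198/29, 1162/29)
  (287/38, 596/19)

5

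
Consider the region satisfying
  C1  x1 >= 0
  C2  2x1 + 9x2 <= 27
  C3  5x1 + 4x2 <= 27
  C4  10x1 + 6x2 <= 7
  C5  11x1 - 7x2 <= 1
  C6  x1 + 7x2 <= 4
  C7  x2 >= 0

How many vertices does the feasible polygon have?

5

Pairwise boundary intersections that survive every other constraint:
  (0, 4/7)
  (0, 0)
  (55/136, 67/136)
  (25/64, 33/64)
  (1/11, 0)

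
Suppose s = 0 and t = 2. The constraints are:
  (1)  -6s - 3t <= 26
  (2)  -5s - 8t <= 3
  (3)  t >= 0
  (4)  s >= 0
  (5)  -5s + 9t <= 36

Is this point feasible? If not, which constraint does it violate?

feasible

(1): -6 ≤ 26 ✓
(2): -16 ≤ 3 ✓
(3): 2 ≥ 0 ✓
(4): 0 ≥ 0 ✓
(5): 18 ≤ 36 ✓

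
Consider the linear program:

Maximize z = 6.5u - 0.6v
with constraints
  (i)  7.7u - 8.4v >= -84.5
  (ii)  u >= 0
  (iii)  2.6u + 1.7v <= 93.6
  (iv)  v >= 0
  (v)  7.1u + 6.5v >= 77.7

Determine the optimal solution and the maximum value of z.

Extreme points and z = 6.5u - 0.6v:
  (64259/3493, 94042/3493) → z = 3612583/34930
  (10343/10969, 119824/10969) → z = -46649/109690
  (36, 0) → z = 234
  (777/71, 0) → z = 10101/142

The optimum lies where 2.6u + 1.7v = 93.6 and v = 0.
Solving simultaneously gives u = 36, v = 0.

u = 36, v = 0, maximum z = 234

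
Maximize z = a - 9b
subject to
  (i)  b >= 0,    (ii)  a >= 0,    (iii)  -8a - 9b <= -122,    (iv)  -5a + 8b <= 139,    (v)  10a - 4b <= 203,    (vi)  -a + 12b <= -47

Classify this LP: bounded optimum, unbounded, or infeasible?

infeasible

The boundaries b = 0 and -8a - 9b = -122 meet at (61/4, 0), but that point violates -a + 12b ≤ -47. Every candidate vertex is excluded by some other constraint, so the feasible region is empty.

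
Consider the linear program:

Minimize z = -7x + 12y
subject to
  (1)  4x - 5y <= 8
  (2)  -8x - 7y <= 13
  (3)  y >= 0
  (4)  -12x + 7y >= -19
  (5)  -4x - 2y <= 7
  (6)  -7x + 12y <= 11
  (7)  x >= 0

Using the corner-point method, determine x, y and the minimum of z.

Extreme points and z = -7x + 12y:
  (19/12, 0) → z = -133/12
  (0, 0) → z = 0
  (61/19, 53/19) → z = 11
  (0, 11/12) → z = 11

The binding constraints are y = 0 and -12x + 7y = -19.
Solving simultaneously gives x = 19/12, y = 0.

x = 19/12, y = 0, minimum z = -133/12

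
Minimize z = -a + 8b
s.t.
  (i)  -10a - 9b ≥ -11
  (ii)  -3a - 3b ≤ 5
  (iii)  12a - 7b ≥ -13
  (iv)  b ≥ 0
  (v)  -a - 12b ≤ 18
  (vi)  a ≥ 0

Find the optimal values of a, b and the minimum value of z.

Corner points and z = -a + 8b:
  (11/10, 0) → z = -11/10
  (0, 11/9) → z = 88/9
  (0, 0) → z = 0

a = 11/10, b = 0, minimum z = -11/10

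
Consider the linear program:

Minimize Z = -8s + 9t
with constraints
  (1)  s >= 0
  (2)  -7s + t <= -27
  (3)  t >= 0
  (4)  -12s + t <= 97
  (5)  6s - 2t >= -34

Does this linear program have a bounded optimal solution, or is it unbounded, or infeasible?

unbounded

From the feasible point (27/7, 0), moving in the direction (1, 0) keeps every constraint satisfied while Z decreases without bound.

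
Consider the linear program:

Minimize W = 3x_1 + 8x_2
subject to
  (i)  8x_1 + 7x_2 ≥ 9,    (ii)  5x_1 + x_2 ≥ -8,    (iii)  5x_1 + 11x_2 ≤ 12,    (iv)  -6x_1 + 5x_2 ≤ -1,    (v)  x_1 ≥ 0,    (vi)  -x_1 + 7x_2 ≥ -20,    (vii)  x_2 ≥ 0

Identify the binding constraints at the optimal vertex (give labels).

(i) and (vii)

Feasible corners and W = 3x_1 + 8x_2:
  (26/41, 23/41) → W = 262/41
  (9/8, 0) → W = 27/8
  (71/91, 67/91) → W = 107/13
  (12/5, 0) → W = 36/5

The minimum is at (9/8, 0). Substituting into each constraint, equality holds for (i) and (vii); the remaining constraints have slack.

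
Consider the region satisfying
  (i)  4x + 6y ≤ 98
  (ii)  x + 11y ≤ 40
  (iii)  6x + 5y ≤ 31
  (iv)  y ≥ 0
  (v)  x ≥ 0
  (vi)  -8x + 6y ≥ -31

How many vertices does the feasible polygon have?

5

Of the 15 pairwise boundary intersections, those satisfying every inequality are:
  (141/61, 209/61)
  (0, 40/11)
  (341/76, 31/38)
  (0, 0)
  (31/8, 0)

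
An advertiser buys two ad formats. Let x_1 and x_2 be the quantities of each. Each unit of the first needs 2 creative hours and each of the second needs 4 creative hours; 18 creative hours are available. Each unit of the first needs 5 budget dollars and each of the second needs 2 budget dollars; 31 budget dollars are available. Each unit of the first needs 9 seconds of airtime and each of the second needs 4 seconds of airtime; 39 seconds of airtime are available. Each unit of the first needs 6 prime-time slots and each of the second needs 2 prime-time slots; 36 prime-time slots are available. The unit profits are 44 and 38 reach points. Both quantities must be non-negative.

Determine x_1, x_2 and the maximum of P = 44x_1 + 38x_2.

Vertices and P = 44x_1 + 38x_2:
  (0, 0) → P = 0
  (0, 9/2) → P = 171
  (13/3, 0) → P = 572/3
  (3, 3) → P = 246

The optimum lies where 2x_1 + 4x_2 = 18 and 9x_1 + 4x_2 = 39.
Solving simultaneously gives x_1 = 3, x_2 = 3.

x_1 = 3, x_2 = 3, maximum P = 246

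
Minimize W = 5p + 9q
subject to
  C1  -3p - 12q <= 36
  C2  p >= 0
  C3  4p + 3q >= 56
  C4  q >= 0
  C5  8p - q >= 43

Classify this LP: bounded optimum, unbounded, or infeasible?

Corner points and W = 5p + 9q:
  (14, 0) → W = 70
  (185/28, 69/7) → W = 487/4
The feasible region has finitely many vertices and no improving ray; the minimum is 70 at (14, 0).

bounded optimum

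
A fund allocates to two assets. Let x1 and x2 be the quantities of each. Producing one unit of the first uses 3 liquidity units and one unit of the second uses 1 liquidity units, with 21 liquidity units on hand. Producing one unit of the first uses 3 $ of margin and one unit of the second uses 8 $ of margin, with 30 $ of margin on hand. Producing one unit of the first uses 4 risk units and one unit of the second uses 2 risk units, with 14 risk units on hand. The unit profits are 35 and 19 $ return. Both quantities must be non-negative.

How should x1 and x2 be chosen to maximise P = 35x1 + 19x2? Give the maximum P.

Vertices and P = 35x1 + 19x2:
  (0, 0) → P = 0
  (0, 15/4) → P = 285/4
  (7/2, 0) → P = 245/2
  (2, 3) → P = 127

x1 = 2, x2 = 3, maximum P = 127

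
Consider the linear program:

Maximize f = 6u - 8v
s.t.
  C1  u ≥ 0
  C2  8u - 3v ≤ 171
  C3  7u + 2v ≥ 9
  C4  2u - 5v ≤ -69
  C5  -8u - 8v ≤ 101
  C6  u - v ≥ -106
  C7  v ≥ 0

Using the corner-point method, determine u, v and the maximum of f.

u = 531/17, v = 447/17, maximum f = -390/17

Vertices and f = 6u - 8v:
  (0, 69/5) → f = -552/5
  (0, 106) → f = -848
  (531/17, 447/17) → f = -390/17
  (489/5, 1019/5) → f = -5218/5

At the optimal vertex, 8u - 3v = 171 and 2u - 5v = -69.
Solving simultaneously gives u = 531/17, v = 447/17.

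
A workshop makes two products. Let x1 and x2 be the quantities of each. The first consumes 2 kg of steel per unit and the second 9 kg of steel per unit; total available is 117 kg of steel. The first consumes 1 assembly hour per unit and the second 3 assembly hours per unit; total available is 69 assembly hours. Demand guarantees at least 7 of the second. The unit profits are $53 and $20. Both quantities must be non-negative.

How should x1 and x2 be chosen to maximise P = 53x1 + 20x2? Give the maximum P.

x1 = 27, x2 = 7, maximum P = 1571

Vertices and P = 53x1 + 20x2:
  (0, 13) → P = 260
  (0, 7) → P = 140
  (27, 7) → P = 1571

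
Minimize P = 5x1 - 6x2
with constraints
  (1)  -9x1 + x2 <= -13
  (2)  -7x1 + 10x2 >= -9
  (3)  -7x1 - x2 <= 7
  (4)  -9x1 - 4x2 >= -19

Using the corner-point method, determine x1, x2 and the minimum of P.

Feasible corners and P = 5x1 - 6x2:
  (121/83, 10/83) → P = 545/83
  (71/45, 6/5) → P = 31/45
  (113/59, 26/59) → P = 409/59

x1 = 71/45, x2 = 6/5, minimum P = 31/45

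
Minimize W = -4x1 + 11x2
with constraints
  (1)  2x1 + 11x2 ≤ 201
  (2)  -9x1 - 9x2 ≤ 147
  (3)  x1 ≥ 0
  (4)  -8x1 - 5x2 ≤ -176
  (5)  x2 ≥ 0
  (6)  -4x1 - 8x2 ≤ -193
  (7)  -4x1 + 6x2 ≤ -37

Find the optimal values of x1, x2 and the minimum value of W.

x1 = 201/2, x2 = 0, minimum W = -402

Corner points and W = -4x1 + 11x2:
  (201/2, 0) → W = -402
  (1613/56, 365/28) → W = 789/28
  (193/4, 0) → W = -193
  (727/28, 78/7) → W = 131/7

The binding constraints are 2x1 + 11x2 = 201 and x2 = 0.
Solving simultaneously gives x1 = 201/2, x2 = 0.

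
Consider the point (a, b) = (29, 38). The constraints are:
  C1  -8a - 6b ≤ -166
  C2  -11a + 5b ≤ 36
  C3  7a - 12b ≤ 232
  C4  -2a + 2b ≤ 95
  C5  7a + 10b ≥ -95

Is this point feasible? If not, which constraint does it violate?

C1: -460 ≤ -166 ✓
C2: -129 ≤ 36 ✓
C3: -253 ≤ 232 ✓
C4: 18 ≤ 95 ✓
C5: 583 ≥ -95 ✓

feasible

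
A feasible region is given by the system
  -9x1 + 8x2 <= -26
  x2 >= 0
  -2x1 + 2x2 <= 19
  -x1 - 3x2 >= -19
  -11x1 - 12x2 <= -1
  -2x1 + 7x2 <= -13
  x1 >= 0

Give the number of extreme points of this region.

Pairwise boundary intersections that survive every other constraint:
  (19, 0)
  (13/2, 0)
  (172/13, 25/13)

3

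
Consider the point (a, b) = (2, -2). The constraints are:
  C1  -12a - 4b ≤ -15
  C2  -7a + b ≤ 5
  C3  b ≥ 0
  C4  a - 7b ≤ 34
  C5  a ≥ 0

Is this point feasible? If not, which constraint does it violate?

not feasible — violates C3

Constraint C3: b = -2, which is not ≥ 0. All other constraints are satisfied.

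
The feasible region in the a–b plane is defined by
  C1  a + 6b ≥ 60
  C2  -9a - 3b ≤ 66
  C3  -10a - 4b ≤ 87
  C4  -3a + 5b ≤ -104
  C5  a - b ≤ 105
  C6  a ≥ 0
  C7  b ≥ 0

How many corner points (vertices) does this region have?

Pairwise boundary intersections that survive every other constraint:
  (924/23, 76/23)
  (60, 0)
  (421/2, 211/2)
  (105, 0)

4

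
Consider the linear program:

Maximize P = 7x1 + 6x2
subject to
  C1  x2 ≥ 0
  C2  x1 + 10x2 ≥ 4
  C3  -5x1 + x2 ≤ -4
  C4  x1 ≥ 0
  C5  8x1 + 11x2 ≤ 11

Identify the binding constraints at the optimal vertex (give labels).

Feasible corners and P = 7x1 + 6x2:
  (44/51, 16/51) → P = 404/51
  (22/23, 7/23) → P = 196/23
  (55/63, 23/63) → P = 523/63

The maximum is at (22/23, 7/23). Substituting into each constraint, equality holds for C2 and C5; the remaining constraints have slack.

C2 and C5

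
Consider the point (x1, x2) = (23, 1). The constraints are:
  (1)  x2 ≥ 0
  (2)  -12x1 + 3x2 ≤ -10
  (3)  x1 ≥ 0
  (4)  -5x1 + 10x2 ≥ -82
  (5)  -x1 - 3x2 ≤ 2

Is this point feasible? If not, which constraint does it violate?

not feasible — violates (4)

Constraint (4): -5x1 + 10x2 = -105, which is not ≥ -82. All other constraints are satisfied.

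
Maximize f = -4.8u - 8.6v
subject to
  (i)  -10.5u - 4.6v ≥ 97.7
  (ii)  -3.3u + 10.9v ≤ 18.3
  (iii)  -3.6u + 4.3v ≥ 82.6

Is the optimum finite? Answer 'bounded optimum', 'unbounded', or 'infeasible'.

From the feasible point (-16433/501, -1378/167), moving in the direction (-10.9, -3.3) keeps every constraint satisfied while f increases without bound.

unbounded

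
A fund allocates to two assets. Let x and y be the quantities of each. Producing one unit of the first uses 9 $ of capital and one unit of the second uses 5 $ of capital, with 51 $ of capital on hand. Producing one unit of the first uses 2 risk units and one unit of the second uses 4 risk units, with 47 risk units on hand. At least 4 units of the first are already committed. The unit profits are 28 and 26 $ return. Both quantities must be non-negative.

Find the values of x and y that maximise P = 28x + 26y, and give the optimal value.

Corner points and P = 28x + 26y:
  (17/3, 0) → P = 476/3
  (4, 0) → P = 112
  (4, 3) → P = 190

The binding constraints are 9x + 5y = 51 and x = 4.
Solving simultaneously gives x = 4, y = 3.

x = 4, y = 3, maximum P = 190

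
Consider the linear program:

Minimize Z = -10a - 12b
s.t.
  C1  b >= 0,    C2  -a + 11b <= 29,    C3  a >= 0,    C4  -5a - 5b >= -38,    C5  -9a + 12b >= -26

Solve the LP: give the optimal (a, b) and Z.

Extreme points and Z = -10a - 12b:
  (0, 0) → Z = 0
  (26/9, 0) → Z = -260/9
  (0, 29/11) → Z = -348/11
  (91/20, 61/20) → Z = -821/10
  (586/105, 212/105) → Z = -8404/105

At the optimal vertex, -a + 11b = 29 and -5a - 5b = -38.
Solving simultaneously gives a = 91/20, b = 61/20.

a = 91/20, b = 61/20, minimum Z = -821/10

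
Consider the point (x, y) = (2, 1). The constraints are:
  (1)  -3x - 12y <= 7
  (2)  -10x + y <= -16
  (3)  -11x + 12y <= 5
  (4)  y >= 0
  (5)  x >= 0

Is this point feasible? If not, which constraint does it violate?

feasible

(1): -18 ≤ 7 ✓
(2): -19 ≤ -16 ✓
(3): -10 ≤ 5 ✓
(4): 1 ≥ 0 ✓
(5): 2 ≥ 0 ✓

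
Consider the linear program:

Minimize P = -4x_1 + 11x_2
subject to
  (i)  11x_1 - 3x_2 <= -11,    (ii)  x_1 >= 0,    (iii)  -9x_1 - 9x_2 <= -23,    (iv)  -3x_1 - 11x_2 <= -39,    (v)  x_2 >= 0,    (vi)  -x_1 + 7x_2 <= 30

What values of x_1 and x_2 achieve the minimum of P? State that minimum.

x_1 = 0, x_2 = 11/3, minimum P = 121/3

Vertices and P = -4x_1 + 11x_2:
  (0, 11/3) → P = 121/3
  (13/74, 319/74) → P = 3457/74
  (0, 30/7) → P = 330/7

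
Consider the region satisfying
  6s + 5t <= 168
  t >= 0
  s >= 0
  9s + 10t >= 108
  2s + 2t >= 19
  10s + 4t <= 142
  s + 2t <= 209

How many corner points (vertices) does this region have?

Pairwise boundary intersections that survive every other constraint:
  (0, 168/5)
  (19/13, 414/13)
  (12, 0)
  (71/5, 0)
  (0, 54/5)

5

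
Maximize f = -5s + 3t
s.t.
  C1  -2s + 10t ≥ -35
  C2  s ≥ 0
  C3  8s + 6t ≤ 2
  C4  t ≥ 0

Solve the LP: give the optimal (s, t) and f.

s = 0, t = 1/3, maximum f = 1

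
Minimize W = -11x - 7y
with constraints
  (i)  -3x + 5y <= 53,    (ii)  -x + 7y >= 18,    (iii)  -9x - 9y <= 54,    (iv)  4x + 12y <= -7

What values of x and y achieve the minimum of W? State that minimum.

Extreme points and W = -11x - 7y:
  (-15/2, 3/2) → W = 72
  (-53/8, 13/8) → W = 123/2
  (-65/8, 17/8) → W = 149/2

The optimum lies where -x + 7y = 18 and 4x + 12y = -7.
Solving simultaneously gives x = -53/8, y = 13/8.

x = -53/8, y = 13/8, minimum W = 123/2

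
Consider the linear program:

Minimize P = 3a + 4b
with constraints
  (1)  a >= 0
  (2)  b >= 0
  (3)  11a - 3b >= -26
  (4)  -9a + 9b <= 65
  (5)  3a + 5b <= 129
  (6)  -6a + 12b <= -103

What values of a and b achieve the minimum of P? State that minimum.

Corner points and P = 3a + 4b:
  (43, 0) → P = 129
  (103/6, 0) → P = 103/2
  (2063/66, 155/22) → P = 2683/22

a = 103/6, b = 0, minimum P = 103/2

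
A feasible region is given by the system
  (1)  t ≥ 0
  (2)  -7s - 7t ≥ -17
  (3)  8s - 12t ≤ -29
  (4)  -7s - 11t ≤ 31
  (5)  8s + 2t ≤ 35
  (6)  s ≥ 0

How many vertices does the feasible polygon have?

3

Intersecting each pair of boundary lines and keeping only the points that satisfy every inequality leaves:
  (1/140, 339/140)
  (0, 17/7)
  (0, 29/12)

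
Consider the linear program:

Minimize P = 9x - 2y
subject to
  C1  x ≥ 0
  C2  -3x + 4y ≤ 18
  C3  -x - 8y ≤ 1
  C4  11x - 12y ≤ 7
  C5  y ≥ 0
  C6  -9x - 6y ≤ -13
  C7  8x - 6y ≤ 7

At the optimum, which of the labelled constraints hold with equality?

Corner points and P = 9x - 2y:
  (0, 9/2) → P = -9
  (0, 13/6) → P = -13/3
  (68/7, 165/14) → P = 447/7
  (33/29, 40/87) → P = 811/87
  (7/5, 7/10) → P = 56/5

The minimum is at (0, 9/2). Substituting into each constraint, equality holds for C1 and C2; the remaining constraints have slack.

C1 and C2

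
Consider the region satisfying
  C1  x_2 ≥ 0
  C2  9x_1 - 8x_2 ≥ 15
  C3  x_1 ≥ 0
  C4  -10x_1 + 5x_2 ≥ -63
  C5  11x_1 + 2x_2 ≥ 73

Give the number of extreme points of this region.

The feasible vertices (each the meet of two boundaries and inside every other half-plane) are:
  (429/35, 417/35)
  (307/53, 246/53)
  (491/75, 37/75)

3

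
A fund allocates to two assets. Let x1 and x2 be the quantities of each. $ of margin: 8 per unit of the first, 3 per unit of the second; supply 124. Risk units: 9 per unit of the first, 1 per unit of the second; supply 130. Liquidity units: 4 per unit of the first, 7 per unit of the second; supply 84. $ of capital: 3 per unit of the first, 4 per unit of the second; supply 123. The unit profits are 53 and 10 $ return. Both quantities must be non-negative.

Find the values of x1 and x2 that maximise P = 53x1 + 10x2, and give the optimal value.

Vertices and P = 53x1 + 10x2:
  (0, 0) → P = 0
  (0, 12) → P = 120
  (130/9, 0) → P = 6890/9
  (14, 4) → P = 782

x1 = 14, x2 = 4, maximum P = 782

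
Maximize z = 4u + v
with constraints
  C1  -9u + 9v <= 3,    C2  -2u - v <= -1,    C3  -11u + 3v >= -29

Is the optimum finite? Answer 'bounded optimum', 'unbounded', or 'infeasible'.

bounded optimum

Corner points and z = 4u + v:
  (2/9, 5/9) → z = 13/9
  (15/4, 49/12) → z = 229/12
  (32/17, -47/17) → z = 81/17
The feasible region has finitely many vertices and no improving ray; the maximum is 229/12 at (15/4, 49/12).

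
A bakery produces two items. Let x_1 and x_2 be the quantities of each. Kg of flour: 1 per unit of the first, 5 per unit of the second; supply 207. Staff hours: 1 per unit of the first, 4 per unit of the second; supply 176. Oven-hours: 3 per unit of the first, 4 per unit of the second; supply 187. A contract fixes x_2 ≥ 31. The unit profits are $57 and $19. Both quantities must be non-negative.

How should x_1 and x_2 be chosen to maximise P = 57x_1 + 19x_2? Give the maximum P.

Extreme points and P = 57x_1 + 19x_2:
  (0, 207/5) → P = 3933/5
  (0, 31) → P = 589
  (107/11, 434/11) → P = 14345/11
  (21, 31) → P = 1786

x_1 = 21, x_2 = 31, maximum P = 1786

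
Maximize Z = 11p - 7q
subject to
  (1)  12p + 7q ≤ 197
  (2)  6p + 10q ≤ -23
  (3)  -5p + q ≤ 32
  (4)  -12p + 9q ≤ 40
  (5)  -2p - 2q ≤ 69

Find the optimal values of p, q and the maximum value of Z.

p = 877/10, q = -611/5, maximum Z = 18201/10

Corner points and Z = 11p - 7q:
  (2131/78, -243/13) → Z = 33647/78
  (877/10, -611/5) → Z = 18201/10
  (-607/174, -6/29) → Z = -6425/174
  (-248/33, -184/33) → Z = -480/11
  (-133/12, -281/12) → Z = 42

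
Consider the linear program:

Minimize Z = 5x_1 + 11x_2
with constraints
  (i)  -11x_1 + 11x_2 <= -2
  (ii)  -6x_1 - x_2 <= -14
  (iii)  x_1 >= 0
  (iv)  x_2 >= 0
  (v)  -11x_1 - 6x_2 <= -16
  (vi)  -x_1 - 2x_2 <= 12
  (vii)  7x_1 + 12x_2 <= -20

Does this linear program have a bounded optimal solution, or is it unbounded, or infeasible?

The boundaries -11x_1 + 11x_2 = -2 and -6x_1 - x_2 = -14 meet at (156/77, 142/77), but that point violates 7x_1 + 12x_2 ≤ -20. Every candidate vertex is excluded by some other constraint, so the feasible region is empty.

infeasible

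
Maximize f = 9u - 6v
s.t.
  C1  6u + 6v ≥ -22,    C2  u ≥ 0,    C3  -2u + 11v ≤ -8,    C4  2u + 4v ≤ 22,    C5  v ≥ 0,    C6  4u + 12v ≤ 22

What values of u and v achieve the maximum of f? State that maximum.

u = 11/2, v = 0, maximum f = 99/2

Vertices and f = 9u - 6v:
  (4, 0) → f = 36
  (169/34, 3/17) → f = 1485/34
  (11/2, 0) → f = 99/2

At the optimal vertex, v = 0 and 4u + 12v = 22.
Solving simultaneously gives u = 11/2, v = 0.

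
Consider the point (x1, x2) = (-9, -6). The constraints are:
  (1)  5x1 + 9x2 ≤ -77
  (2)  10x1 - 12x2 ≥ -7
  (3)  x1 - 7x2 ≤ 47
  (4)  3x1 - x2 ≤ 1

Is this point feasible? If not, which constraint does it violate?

Constraint (2): 10x1 - 12x2 = -18, which is not ≥ -7. All other constraints are satisfied.

not feasible — violates (2)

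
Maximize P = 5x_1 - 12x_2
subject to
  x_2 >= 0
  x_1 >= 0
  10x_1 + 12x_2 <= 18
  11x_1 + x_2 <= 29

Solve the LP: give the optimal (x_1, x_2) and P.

x_1 = 9/5, x_2 = 0, maximum P = 9

Vertices and P = 5x_1 - 12x_2:
  (0, 0) → P = 0
  (9/5, 0) → P = 9
  (0, 3/2) → P = -18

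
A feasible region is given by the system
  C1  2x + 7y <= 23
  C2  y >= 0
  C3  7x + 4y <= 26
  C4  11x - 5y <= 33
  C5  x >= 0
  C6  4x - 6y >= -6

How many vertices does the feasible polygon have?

5

The feasible vertices (each the meet of two boundaries and inside every other half-plane) are:
  (3, 0)
  (0, 0)
  (262/79, 55/79)
  (66/29, 73/29)
  (0, 1)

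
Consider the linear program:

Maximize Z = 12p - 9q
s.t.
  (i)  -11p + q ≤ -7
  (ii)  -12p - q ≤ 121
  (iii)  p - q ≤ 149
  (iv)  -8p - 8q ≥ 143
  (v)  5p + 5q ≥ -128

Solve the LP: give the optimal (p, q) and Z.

p = 1049/16, q = -1335/16, maximum Z = 24603/16

The optimum lies where p - q = 149 and -8p - 8q = 143.
Solving simultaneously gives p = 1049/16, q = -1335/16.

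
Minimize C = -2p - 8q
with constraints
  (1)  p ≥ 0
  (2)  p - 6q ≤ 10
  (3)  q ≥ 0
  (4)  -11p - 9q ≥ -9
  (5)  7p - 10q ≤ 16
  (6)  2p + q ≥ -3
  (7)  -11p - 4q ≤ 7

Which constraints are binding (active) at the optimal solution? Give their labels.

Feasible corners and C = -2p - 8q:
  (0, 0) → C = 0
  (0, 1) → C = -8
  (9/11, 0) → C = -18/11

The minimum is at (0, 1). Substituting into each constraint, equality holds for (1) and (4); the remaining constraints have slack.

(1) and (4)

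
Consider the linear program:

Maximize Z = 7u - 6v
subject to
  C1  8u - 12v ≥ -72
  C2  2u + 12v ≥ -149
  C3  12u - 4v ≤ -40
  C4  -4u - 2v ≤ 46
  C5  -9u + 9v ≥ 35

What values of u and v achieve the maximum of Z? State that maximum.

u = -55/18, v = 5/6, maximum Z = -475/18

Extreme points and Z = 7u - 6v:
  (-12/7, 34/7) → Z = -288/7
  (-87/8, -5/4) → Z = -549/8
  (-55/18, 5/6) → Z = -475/18
  (-242/27, -137/27) → Z = -872/27

The optimum lies where 12u - 4v = -40 and -9u + 9v = 35.
Solving simultaneously gives u = -55/18, v = 5/6.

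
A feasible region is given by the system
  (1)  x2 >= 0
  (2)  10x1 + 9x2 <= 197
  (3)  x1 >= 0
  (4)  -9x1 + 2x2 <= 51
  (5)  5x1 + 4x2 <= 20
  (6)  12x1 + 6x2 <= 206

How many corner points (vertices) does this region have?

3

Pairwise boundary intersections that survive every other constraint:
  (0, 0)
  (4, 0)
  (0, 5)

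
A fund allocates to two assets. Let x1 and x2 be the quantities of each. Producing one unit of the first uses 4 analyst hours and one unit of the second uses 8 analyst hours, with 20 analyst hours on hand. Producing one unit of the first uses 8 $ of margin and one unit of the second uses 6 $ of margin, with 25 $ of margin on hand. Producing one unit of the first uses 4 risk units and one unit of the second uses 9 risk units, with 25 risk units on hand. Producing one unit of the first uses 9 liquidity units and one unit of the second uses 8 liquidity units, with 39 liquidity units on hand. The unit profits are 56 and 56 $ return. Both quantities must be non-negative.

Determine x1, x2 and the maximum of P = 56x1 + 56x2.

x1 = 2, x2 = 3/2, maximum P = 196

Corner points and P = 56x1 + 56x2:
  (0, 0) → P = 0
  (0, 5/2) → P = 140
  (25/8, 0) → P = 175
  (2, 3/2) → P = 196

At the optimal vertex, 4x1 + 8x2 = 20 and 8x1 + 6x2 = 25.
Solving simultaneously gives x1 = 2, x2 = 3/2.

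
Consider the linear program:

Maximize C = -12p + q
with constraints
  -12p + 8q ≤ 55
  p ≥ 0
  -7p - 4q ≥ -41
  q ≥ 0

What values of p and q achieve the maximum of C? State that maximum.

Vertices and C = -12p + q:
  (0, 55/8) → C = 55/8
  (27/26, 877/104) → C = -419/104
  (0, 0) → C = 0
  (41/7, 0) → C = -492/7

At the optimal vertex, -12p + 8q = 55 and p = 0.
Solving simultaneously gives p = 0, q = 55/8.

p = 0, q = 55/8, maximum C = 55/8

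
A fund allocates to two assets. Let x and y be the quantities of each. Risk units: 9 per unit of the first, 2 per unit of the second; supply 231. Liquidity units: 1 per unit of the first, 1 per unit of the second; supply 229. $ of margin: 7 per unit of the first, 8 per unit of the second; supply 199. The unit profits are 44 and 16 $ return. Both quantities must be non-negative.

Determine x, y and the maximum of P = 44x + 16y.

x = 25, y = 3, maximum P = 1148

Corner points and P = 44x + 16y:
  (0, 0) → P = 0
  (0, 199/8) → P = 398
  (77/3, 0) → P = 3388/3
  (25, 3) → P = 1148

The binding constraints are 9x + 2y = 231 and 7x + 8y = 199.
Solving simultaneously gives x = 25, y = 3.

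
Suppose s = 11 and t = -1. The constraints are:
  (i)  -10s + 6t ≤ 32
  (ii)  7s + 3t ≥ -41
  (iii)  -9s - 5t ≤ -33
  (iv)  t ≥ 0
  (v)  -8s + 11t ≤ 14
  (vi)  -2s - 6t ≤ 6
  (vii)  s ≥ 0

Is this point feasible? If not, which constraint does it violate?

Constraint (iv): t = -1, which is not ≥ 0. All other constraints are satisfied.

not feasible — violates (iv)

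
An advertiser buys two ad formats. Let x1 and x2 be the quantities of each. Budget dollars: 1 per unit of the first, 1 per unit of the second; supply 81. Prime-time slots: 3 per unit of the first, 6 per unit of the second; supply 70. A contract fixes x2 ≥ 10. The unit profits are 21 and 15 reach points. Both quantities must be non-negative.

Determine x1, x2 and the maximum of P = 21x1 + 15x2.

x1 = 10/3, x2 = 10, maximum P = 220

Corner points and P = 21x1 + 15x2:
  (0, 35/3) → P = 175
  (0, 10) → P = 150
  (10/3, 10) → P = 220

At the optimal vertex, 3x1 + 6x2 = 70 and x2 = 10.
Solving simultaneously gives x1 = 10/3, x2 = 10.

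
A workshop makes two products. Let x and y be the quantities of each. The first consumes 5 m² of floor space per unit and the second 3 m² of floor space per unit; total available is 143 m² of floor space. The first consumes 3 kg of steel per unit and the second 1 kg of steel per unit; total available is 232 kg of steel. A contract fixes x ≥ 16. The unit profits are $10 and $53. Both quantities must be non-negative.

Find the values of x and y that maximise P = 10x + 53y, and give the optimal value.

x = 16, y = 21, maximum P = 1273

Vertices and P = 10x + 53y:
  (143/5, 0) → P = 286
  (16, 0) → P = 160
  (16, 21) → P = 1273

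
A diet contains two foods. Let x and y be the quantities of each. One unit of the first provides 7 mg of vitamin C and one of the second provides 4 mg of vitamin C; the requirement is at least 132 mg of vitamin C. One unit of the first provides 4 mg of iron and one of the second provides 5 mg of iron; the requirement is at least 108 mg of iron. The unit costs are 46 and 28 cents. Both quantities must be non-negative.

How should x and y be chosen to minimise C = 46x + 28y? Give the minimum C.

x = 12, y = 12, minimum C = 888

Extreme points and C = 46x + 28y:
  (0, 33) → C = 924
  (27, 0) → C = 1242
  (12, 12) → C = 888
The feasible region is unbounded (it extends along (0, 1), (1, 0)), but C strictly increases along every unbounded feasible direction, so there is no improving ray and the minimum is attained at a vertex.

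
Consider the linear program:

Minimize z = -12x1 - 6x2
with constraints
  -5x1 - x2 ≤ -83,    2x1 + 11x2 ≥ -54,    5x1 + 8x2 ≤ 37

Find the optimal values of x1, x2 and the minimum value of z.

The binding constraints are 2x1 + 11x2 = -54 and 5x1 + 8x2 = 37.
Solving simultaneously gives x1 = 839/39, x2 = -344/39.

x1 = 839/39, x2 = -344/39, minimum z = -2668/13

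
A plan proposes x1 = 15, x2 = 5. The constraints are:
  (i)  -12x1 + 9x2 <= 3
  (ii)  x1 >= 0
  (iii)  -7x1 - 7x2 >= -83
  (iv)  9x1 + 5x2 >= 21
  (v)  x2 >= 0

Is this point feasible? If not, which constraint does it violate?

not feasible — violates (iii)

Constraint (iii): -7x1 - 7x2 = -140, which is not ≥ -83. All other constraints are satisfied.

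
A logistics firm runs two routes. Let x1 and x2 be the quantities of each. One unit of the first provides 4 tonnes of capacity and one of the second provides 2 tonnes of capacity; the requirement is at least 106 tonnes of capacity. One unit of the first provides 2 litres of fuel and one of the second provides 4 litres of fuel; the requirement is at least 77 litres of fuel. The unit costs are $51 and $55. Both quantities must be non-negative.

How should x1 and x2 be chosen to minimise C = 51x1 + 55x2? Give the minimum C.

x1 = 45/2, x2 = 8, minimum C = 3175/2

The feasible region is unbounded (it extends along (0, 1), (1, 0)), but C strictly increases along every unbounded feasible direction, so there is no improving ray and the minimum is attained at a vertex.

The binding constraints are 4x1 + 2x2 = 106 and 2x1 + 4x2 = 77.
Solving simultaneously gives x1 = 45/2, x2 = 8.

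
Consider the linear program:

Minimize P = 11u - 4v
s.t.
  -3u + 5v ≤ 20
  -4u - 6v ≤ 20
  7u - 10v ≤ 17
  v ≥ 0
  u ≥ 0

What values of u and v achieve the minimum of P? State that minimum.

u = 0, v = 4, minimum P = -16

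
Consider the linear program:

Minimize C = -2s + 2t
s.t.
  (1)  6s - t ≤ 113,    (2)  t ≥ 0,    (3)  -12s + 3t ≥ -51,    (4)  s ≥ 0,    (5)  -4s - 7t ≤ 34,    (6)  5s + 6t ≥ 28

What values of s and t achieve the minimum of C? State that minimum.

Corner points and C = -2s + 2t:
  (48, 175) → C = 254
  (130/29, 27/29) → C = -206/29
  (0, 14/3) → C = 28/3
The feasible region is unbounded (it extends along (0, 1), (1, 6)), but C strictly increases along every unbounded feasible direction, so there is no improving ray and the minimum is attained at a vertex.

The binding constraints are -12s + 3t = -51 and 5s + 6t = 28.
Solving simultaneously gives s = 130/29, t = 27/29.

s = 130/29, t = 27/29, minimum C = -206/29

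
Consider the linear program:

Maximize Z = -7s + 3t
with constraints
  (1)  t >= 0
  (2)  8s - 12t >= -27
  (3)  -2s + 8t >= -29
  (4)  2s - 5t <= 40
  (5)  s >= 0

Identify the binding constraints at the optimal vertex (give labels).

(2) and (5)

Vertices and Z = -7s + 3t:
  (29/2, 0) → Z = -203/2
  (0, 0) → Z = 0
  (0, 9/4) → Z = 27/4
  (175/6, 11/3) → Z = -1159/6
The feasible region is unbounded (it extends along (3, 2), (5, 2)), but Z strictly decreases along every unbounded feasible direction, so there is no improving ray and the maximum is attained at a vertex.

The maximum is at (0, 9/4). Substituting into each constraint, equality holds for (2) and (5); the remaining constraints have slack.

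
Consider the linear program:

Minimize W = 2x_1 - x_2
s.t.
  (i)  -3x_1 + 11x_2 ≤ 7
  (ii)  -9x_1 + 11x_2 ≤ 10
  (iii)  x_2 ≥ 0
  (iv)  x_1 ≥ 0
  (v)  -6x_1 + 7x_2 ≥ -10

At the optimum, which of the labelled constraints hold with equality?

(i) and (iv)

Vertices and W = 2x_1 - x_2:
  (0, 7/11) → W = -7/11
  (53/15, 8/5) → W = 82/15
  (0, 0) → W = 0
  (5/3, 0) → W = 10/3

The minimum is at (0, 7/11). Substituting into each constraint, equality holds for (i) and (iv); the remaining constraints have slack.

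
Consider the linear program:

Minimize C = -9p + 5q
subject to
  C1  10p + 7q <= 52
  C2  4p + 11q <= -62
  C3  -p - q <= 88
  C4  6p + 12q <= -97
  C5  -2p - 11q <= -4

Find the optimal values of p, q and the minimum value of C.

p = -33, q = 70/11, minimum C = 3617/11

Feasible corners and C = -9p + 5q:
  (-906/7, 290/7) → C = 1372
  (-33, 70/11) → C = 3617/11
  (-108, 20) → C = 1072

The binding constraints are 4p + 11q = -62 and -2p - 11q = -4.
Solving simultaneously gives p = -33, q = 70/11.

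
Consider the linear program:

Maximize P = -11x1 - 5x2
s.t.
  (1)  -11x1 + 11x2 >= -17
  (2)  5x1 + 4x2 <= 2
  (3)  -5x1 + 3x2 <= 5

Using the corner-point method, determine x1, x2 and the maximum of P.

Vertices and P = -11x1 - 5x2:
  (10/11, -7/11) → P = -75/11
  (-53/11, -70/11) → P = 933/11
  (-2/5, 1) → P = -3/5

The binding constraints are -11x1 + 11x2 = -17 and -5x1 + 3x2 = 5.
Solving simultaneously gives x1 = -53/11, x2 = -70/11.

x1 = -53/11, x2 = -70/11, maximum P = 933/11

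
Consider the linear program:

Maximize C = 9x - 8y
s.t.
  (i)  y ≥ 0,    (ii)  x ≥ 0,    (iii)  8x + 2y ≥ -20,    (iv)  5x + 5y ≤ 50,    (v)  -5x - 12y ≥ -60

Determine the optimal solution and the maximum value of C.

x = 10, y = 0, maximum C = 90

Feasible corners and C = 9x - 8y:
  (0, 0) → C = 0
  (10, 0) → C = 90
  (0, 5) → C = -40
  (60/7, 10/7) → C = 460/7

The binding constraints are y = 0 and 5x + 5y = 50.
Solving simultaneously gives x = 10, y = 0.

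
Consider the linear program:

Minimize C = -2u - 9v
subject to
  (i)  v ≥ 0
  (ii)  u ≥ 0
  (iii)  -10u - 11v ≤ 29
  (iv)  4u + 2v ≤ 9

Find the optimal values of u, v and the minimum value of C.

The optimum lies where u = 0 and 4u + 2v = 9.
Solving simultaneously gives u = 0, v = 9/2.

u = 0, v = 9/2, minimum C = -81/2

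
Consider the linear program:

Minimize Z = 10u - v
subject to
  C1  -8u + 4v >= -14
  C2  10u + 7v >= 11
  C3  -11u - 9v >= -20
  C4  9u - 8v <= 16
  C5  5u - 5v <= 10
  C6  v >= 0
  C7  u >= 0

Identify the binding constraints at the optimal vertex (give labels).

Vertices and Z = 10u - v:
  (103/58, 3/58) → Z = 1027/58
  (7/4, 0) → Z = 35/2
  (11/10, 0) → Z = 11
  (0, 11/7) → Z = -11/7
  (0, 20/9) → Z = -20/9

The minimum is at (0, 20/9). Substituting into each constraint, equality holds for C3 and C7; the remaining constraints have slack.

C3 and C7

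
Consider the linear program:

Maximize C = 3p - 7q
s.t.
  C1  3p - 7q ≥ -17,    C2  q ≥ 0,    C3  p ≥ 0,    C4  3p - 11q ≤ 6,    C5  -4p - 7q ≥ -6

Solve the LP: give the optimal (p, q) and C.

p = 3/2, q = 0, maximum C = 9/2

Corner points and C = 3p - 7q:
  (0, 0) → C = 0
  (3/2, 0) → C = 9/2
  (0, 6/7) → C = -6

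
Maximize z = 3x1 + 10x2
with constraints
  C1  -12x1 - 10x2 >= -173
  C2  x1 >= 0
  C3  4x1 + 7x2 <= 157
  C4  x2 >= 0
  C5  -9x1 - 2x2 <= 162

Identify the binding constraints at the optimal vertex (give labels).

Feasible corners and z = 3x1 + 10x2:
  (0, 173/10) → z = 173
  (173/12, 0) → z = 173/4
  (0, 0) → z = 0

The maximum is at (0, 173/10). Substituting into each constraint, equality holds for C1 and C2; the remaining constraints have slack.

C1 and C2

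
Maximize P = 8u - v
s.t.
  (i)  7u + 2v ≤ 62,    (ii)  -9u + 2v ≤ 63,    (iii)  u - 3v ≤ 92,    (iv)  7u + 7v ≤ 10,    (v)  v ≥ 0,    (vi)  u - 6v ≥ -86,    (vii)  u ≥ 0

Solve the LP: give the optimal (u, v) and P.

Corner points and P = 8u - v:
  (10/7, 0) → P = 80/7
  (0, 10/7) → P = -10/7
  (0, 0) → P = 0

The binding constraints are 7u + 7v = 10 and v = 0.
Solving simultaneously gives u = 10/7, v = 0.

u = 10/7, v = 0, maximum P = 80/7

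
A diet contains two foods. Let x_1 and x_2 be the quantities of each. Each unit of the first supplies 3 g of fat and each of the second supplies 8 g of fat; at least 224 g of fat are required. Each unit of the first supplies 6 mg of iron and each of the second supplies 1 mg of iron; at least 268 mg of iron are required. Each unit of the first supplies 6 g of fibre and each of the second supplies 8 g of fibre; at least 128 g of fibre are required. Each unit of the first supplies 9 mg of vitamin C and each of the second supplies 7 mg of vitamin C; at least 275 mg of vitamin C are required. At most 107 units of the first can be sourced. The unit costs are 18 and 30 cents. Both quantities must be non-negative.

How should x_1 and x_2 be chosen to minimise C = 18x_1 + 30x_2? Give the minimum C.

x_1 = 128/3, x_2 = 12, minimum C = 1128

Extreme points and C = 18x_1 + 30x_2:
  (0, 268) → C = 8040
  (224/3, 0) → C = 1344
  (107, 0) → C = 1926
  (128/3, 12) → C = 1128
The feasible region is unbounded (it extends along (0, 1)), but C strictly increases along every unbounded feasible direction, so there is no improving ray and the minimum is attained at a vertex.

The optimum lies where 3x_1 + 8x_2 = 224 and 6x_1 + x_2 = 268.
Solving simultaneously gives x_1 = 128/3, x_2 = 12.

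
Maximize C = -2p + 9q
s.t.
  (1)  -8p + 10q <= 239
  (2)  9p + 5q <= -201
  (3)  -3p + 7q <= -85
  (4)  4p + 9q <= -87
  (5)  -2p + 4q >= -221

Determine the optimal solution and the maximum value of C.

Vertices and C = -2p + 9q:
  (-2523/26, -1397/26) → C = -579/2
  (-1583/6, -1123/6) → C = -6941/6
  (-491/39, -228/13) → C = -398/3
  (301/46, -2391/46) → C = -22121/46

p = -491/39, q = -228/13, maximum C = -398/3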